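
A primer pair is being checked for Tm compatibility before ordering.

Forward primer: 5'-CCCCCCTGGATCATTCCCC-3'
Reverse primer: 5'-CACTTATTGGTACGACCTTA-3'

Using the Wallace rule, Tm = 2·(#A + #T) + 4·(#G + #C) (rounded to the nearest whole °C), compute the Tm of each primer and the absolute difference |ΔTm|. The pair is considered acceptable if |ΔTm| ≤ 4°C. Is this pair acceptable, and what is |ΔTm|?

|ΔTm| = 8°C; the pair is not acceptable.

Forward: A=2 T=4 G=2 C=11 → Tm = 2·6 + 4·13 = 64°C.
Reverse: A=5 T=7 G=3 C=5 → Tm = 2·12 + 4·8 = 56°C.
|ΔTm| = |64 − 56| = 8°C, > 4°C.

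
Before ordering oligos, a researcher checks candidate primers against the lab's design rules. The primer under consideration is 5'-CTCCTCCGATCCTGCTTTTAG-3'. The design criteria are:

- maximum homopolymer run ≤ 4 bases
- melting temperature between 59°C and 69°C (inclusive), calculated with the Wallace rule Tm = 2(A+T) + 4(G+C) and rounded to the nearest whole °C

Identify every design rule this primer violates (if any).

Base counts: A=2, T=8, G=3, C=8 (length 21).
homopolymer run: longest run = 4 ✓
Tm: Tm = 2·10 + 4·11 = 64°C ✓

Meets all criteria.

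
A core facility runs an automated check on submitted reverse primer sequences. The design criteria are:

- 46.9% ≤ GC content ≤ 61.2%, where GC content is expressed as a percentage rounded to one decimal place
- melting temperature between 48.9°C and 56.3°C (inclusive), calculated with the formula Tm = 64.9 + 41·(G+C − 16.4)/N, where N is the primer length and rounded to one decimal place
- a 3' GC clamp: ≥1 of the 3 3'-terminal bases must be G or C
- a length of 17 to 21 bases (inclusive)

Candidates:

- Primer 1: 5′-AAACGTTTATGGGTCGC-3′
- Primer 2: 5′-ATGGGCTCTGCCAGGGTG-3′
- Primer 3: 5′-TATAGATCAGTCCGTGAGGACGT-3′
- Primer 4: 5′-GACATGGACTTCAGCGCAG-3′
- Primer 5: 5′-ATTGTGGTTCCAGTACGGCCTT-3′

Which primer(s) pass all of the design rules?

Primer 4 only.

Primer 1 (17 nt, A=4 T=5 G=5 C=3): GC 8/17 = 47.1% ✓; Tm = 64.9 + 41·(8 − 16.4)/17 = 44.6°C, outside 48.9–56.3°C ✗; 3' end CGC has 3 G/C ✓; length 17 ✓ — fails.
Primer 2 (18 nt, A=2 T=4 G=8 C=4): GC 12/18 = 66.7%, outside 46.9–61.2% ✗; Tm = 64.9 + 41·(12 − 16.4)/18 = 54.9°C ✓; 3' end GTG has 2 G/C ✓; length 18 ✓ — fails.
Primer 3 (23 nt, A=6 T=6 G=7 C=4): GC 11/23 = 47.8% ✓; Tm = 64.9 + 41·(11 − 16.4)/23 = 55.3°C ✓; 3' end CGT has 2 G/C ✓; length 23, outside 17–21 ✗ — fails.
Primer 4 (19 nt, A=5 T=3 G=6 C=5): GC 11/19 = 57.9% ✓; Tm = 64.9 + 41·(11 − 16.4)/19 = 53.2°C ✓; 3' end CAG has 2 G/C ✓; length 19 ✓ — passes.
Primer 5 (22 nt, A=3 T=8 G=6 C=5): GC 11/22 = 50.0% ✓; Tm = 64.9 + 41·(11 − 16.4)/22 = 54.8°C ✓; 3' end CTT has 1 G/C ✓; length 22, outside 17–21 ✗ — fails.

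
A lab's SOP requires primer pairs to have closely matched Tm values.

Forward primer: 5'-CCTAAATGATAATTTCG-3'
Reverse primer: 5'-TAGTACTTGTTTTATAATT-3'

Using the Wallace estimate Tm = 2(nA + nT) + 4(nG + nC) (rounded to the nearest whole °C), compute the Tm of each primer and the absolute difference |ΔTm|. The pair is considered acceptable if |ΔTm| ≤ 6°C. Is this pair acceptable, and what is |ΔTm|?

Forward: A=6 T=6 G=2 C=3 → Tm = 2·12 + 4·5 = 44°C.
Reverse: A=5 T=11 G=2 C=1 → Tm = 2·16 + 4·3 = 44°C.
|ΔTm| = |44 − 44| = 0°C, ≤ 6°C.

|ΔTm| = 0°C; the pair is acceptable.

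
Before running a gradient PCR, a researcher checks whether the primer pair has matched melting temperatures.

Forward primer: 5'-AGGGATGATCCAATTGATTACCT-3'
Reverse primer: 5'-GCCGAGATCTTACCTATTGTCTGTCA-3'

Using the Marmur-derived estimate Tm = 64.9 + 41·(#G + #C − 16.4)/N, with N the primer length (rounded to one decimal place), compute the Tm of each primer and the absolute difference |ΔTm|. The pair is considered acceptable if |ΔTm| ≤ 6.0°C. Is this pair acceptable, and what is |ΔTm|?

Forward: G+C = 9, N = 23 → Tm = 64.9 + 41·(9 − 16.4)/23 = 51.7°C.
Reverse: G+C = 12, N = 26 → Tm = 64.9 + 41·(12 − 16.4)/26 = 58.0°C.
|ΔTm| = |51.7 − 58.0| = 6.3°C, > 6.0°C.

|ΔTm| = 6.3°C; the pair is not acceptable.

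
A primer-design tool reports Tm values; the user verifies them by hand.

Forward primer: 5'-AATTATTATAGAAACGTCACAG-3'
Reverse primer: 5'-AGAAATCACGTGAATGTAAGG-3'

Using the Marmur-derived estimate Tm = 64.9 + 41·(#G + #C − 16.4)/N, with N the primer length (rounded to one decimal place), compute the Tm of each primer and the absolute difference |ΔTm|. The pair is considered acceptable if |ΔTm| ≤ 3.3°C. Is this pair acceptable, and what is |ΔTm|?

|ΔTm| = 3.0°C; the pair is acceptable.

Forward: G+C = 6, N = 22 → Tm = 64.9 + 41·(6 − 16.4)/22 = 45.5°C.
Reverse: G+C = 8, N = 21 → Tm = 64.9 + 41·(8 − 16.4)/21 = 48.5°C.
|ΔTm| = |45.5 − 48.5| = 3.0°C, ≤ 3.3°C.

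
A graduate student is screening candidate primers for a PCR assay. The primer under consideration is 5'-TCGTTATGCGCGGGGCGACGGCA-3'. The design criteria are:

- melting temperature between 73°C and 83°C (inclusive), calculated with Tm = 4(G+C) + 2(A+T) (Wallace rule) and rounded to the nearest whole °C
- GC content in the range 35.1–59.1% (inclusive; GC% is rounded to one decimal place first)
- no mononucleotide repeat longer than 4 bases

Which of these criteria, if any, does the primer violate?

Base counts: A=3, T=4, G=10, C=6 (length 23).
Tm: Tm = 2·7 + 4·16 = 78°C ✓
GC content: GC 16/23 = 69.6%, outside 35.1–59.1% ✗
homopolymer run: longest run = 4 ✓

Fails: GC content.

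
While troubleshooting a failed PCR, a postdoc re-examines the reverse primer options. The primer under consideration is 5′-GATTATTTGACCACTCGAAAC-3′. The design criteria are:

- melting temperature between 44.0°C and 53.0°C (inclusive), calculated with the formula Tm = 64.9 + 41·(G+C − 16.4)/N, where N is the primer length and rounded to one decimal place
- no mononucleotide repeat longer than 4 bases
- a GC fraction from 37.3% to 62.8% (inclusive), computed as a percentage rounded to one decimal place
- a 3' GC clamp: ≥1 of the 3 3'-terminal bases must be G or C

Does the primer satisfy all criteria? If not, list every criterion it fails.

Meets all criteria.

Base counts: A=7, T=6, G=3, C=5 (length 21).
Tm: Tm = 64.9 + 41·(8 − 16.4)/21 = 48.5°C ✓
homopolymer run: longest run = 3 ✓
GC content: GC 8/21 = 38.1% ✓
GC clamp: 3' end AAC has 1 G/C ✓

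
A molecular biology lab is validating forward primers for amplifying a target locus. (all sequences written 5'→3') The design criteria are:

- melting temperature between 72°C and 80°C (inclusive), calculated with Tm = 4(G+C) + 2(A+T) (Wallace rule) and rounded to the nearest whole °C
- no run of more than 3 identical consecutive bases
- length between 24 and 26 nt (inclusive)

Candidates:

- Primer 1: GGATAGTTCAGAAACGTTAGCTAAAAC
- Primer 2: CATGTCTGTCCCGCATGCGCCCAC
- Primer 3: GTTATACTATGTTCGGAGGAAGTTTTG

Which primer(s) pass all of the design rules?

Primer 1 (27 nt, A=11 T=6 G=6 C=4): Tm = 2·17 + 4·10 = 74°C ✓; longest run = 4, exceeds 3 ✗; length 27, outside 24–26 ✗ — fails.
Primer 2 (24 nt, A=3 T=5 G=5 C=11): Tm = 2·8 + 4·16 = 80°C ✓; longest run = 3 ✓; length 24 ✓ — passes.
Primer 3 (27 nt, A=6 T=11 G=8 C=2): Tm = 2·17 + 4·10 = 74°C ✓; longest run = 4, exceeds 3 ✗; length 27, outside 24–26 ✗ — fails.

Primer 2 only.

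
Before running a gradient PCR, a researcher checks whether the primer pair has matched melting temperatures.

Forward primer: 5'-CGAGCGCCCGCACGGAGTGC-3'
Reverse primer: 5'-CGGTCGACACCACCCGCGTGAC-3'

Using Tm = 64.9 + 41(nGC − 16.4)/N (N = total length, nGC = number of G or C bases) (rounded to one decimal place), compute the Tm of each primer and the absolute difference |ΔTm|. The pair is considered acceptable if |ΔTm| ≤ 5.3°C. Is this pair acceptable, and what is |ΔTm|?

|ΔTm| = 0.1°C; the pair is acceptable.

Forward: G+C = 16, N = 20 → Tm = 64.9 + 41·(16 − 16.4)/20 = 64.1°C.
Reverse: G+C = 16, N = 22 → Tm = 64.9 + 41·(16 − 16.4)/22 = 64.2°C.
|ΔTm| = |64.1 − 64.2| = 0.1°C, ≤ 5.3°C.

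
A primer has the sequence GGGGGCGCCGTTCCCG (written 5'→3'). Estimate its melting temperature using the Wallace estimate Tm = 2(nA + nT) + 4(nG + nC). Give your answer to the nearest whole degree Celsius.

60°C

Base counts: A=0, T=2, G=8, C=6 (length 16).
Tm = 2·(0+2) + 4·(8+6) = 2·2 + 4·14 = 4 + 56 = 60°C.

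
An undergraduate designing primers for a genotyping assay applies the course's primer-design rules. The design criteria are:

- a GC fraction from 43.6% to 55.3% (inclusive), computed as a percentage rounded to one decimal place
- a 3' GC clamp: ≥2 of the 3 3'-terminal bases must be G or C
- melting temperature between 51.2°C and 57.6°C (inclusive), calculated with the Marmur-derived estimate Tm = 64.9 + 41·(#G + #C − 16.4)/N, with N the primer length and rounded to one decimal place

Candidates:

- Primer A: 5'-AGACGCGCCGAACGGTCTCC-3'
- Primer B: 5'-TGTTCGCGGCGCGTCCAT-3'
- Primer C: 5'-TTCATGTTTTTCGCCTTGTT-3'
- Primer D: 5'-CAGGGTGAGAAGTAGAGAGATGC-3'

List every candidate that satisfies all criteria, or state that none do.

Primer A (20 nt, A=4 T=2 G=6 C=8): GC 14/20 = 70.0%, outside 43.6–55.3% ✗; 3' end TCC has 2 G/C ✓; Tm = 64.9 + 41·(14 − 16.4)/20 = 60.0°C, outside 51.2–57.6°C ✗ — fails.
Primer B (18 nt, A=1 T=5 G=6 C=6): GC 12/18 = 66.7%, outside 43.6–55.3% ✗; 3' end CAT has 1 G/C, need ≥2 ✗; Tm = 64.9 + 41·(12 − 16.4)/18 = 54.9°C ✓ — fails.
Primer C (20 nt, A=1 T=12 G=3 C=4): GC 7/20 = 35.0%, outside 43.6–55.3% ✗; 3' end GTT has 1 G/C, need ≥2 ✗; Tm = 64.9 + 41·(7 − 16.4)/20 = 45.6°C, outside 51.2–57.6°C ✗ — fails.
Primer D (23 nt, A=8 T=3 G=10 C=2): GC 12/23 = 52.2% ✓; 3' end TGC has 2 G/C ✓; Tm = 64.9 + 41·(12 − 16.4)/23 = 57.1°C ✓ — passes.

Primer D only.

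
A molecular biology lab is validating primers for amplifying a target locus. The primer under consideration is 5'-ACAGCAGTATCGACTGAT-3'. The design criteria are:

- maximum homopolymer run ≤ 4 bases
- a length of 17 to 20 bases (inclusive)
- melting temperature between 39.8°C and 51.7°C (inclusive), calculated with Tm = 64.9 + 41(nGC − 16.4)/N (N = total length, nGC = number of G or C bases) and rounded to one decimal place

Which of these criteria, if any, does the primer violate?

Meets all criteria.

Base counts: A=6, T=4, G=4, C=4 (length 18).
homopolymer run: longest run = 1 ✓
length: length 18 ✓
Tm: Tm = 64.9 + 41·(8 − 16.4)/18 = 45.8°C ✓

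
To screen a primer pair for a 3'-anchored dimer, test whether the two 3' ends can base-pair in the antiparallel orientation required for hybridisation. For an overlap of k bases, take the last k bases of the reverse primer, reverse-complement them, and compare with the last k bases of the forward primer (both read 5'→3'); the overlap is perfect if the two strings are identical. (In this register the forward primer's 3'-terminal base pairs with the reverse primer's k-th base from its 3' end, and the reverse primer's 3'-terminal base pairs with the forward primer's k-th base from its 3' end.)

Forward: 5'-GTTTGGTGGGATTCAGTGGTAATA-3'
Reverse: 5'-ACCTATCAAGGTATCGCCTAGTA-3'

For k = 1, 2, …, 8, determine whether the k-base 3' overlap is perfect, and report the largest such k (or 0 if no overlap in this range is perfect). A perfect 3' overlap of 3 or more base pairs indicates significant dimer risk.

Longest perfect overlap: 2 complementary base pairs; below the dimer-risk threshold (threshold 3).

Last 8 bases (5'→3') — forward …TGGTAATA, reverse …GCCTAGTA.
Reverse complement of the reverse primer's last 8 bases: TACTAGGC; its first k bases are the reverse complement of the reverse primer's last k bases, so a perfect k-base overlap needs the forward primer's last k bases to equal them.
Comparing (forward last k vs required): k=1: A vs T ✗; k=2: TA vs TA ✓; k=3: ATA vs TAC ✗; k=4: AATA vs TACT ✗; k=5: TAATA vs TACTA ✗; k=6: GTAATA vs TACTAG ✗; k=7: GGTAATA vs TACTAGG ✗; k=8: TGGTAATA vs TACTAGGC ✗.
Only k = 2 is perfect, so the longest perfect 3' overlap is 2.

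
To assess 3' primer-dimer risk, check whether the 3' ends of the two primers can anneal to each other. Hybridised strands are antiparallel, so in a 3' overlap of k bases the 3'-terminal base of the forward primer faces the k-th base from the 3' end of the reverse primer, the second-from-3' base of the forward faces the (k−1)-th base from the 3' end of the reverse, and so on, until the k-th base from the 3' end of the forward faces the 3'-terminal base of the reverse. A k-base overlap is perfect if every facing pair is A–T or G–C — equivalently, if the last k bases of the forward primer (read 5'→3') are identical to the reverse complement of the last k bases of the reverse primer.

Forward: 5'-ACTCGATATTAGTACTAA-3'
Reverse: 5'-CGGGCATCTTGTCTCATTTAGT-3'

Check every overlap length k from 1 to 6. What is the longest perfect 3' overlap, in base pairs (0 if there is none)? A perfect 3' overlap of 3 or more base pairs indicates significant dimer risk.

Longest perfect overlap: 5 complementary base pairs; significant dimer risk (threshold 3).

Last 6 bases (5'→3') — forward …TACTAA, reverse …TTTAGT.
Reverse complement of the reverse primer's last 6 bases: ACTAAA; its first k bases are the reverse complement of the reverse primer's last k bases, so a perfect k-base overlap needs the forward primer's last k bases to equal them.
Comparing (forward last k vs required): k=1: A vs A ✓; k=2: AA vs AC ✗; k=3: TAA vs ACT ✗; k=4: CTAA vs ACTA ✗; k=5: ACTAA vs ACTAA ✓; k=6: TACTAA vs ACTAAA ✗.
Perfect overlaps at k = 1, 5; the largest is 5.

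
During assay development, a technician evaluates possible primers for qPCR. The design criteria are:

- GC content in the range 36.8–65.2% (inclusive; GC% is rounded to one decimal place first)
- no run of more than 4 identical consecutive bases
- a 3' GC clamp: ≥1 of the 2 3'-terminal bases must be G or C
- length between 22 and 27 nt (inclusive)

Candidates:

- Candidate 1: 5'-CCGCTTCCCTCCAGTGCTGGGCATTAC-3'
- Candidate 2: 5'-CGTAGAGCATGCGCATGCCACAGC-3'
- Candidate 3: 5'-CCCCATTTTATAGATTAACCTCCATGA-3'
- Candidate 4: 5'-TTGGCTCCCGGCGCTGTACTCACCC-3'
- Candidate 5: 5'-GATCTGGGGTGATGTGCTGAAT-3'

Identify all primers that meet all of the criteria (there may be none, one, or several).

Candidate 1, Candidate 2 and Candidate 3.

Candidate 1 (27 nt, A=3 T=7 G=6 C=11): GC 17/27 = 63.0% ✓; longest run = 3 ✓; 3' end AC has 1 G/C ✓; length 27 ✓ — passes.
Candidate 2 (24 nt, A=6 T=3 G=7 C=8): GC 15/24 = 62.5% ✓; longest run = 2 ✓; 3' end GC has 2 G/C ✓; length 24 ✓ — passes.
Candidate 3 (27 nt, A=8 T=9 G=2 C=8): GC 10/27 = 37.0% ✓; longest run = 4 ✓; 3' end GA has 1 G/C ✓; length 27 ✓ — passes.
Candidate 4 (25 nt, A=2 T=6 G=6 C=11): GC 17/25 = 68.0%, outside 36.8–65.2% ✗; longest run = 3 ✓; 3' end CC has 2 G/C ✓; length 25 ✓ — fails.
Candidate 5 (22 nt, A=4 T=7 G=9 C=2): GC 11/22 = 50.0% ✓; longest run = 4 ✓; 3' end AT has 0 G/C, need ≥1 ✗; length 22 ✓ — fails.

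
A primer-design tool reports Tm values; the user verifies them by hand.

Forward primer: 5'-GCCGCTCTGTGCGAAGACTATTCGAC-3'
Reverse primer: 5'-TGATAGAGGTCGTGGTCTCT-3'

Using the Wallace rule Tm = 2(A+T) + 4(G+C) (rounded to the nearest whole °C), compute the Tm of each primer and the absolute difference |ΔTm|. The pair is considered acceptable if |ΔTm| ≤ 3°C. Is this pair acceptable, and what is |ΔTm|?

Forward: A=5 T=6 G=7 C=8 → Tm = 2·11 + 4·15 = 82°C.
Reverse: A=3 T=7 G=7 C=3 → Tm = 2·10 + 4·10 = 60°C.
|ΔTm| = |82 − 60| = 22°C, > 3°C.

|ΔTm| = 22°C; the pair is not acceptable.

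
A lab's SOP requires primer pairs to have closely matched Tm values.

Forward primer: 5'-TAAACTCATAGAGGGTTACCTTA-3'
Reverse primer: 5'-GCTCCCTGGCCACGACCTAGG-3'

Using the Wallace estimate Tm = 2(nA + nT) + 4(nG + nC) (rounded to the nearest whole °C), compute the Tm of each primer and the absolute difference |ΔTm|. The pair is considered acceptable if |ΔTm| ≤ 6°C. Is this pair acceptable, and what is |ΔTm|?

Forward: A=8 T=7 G=4 C=4 → Tm = 2·15 + 4·8 = 62°C.
Reverse: A=3 T=3 G=6 C=9 → Tm = 2·6 + 4·15 = 72°C.
|ΔTm| = |62 − 72| = 10°C, > 6°C.

|ΔTm| = 10°C; the pair is not acceptable.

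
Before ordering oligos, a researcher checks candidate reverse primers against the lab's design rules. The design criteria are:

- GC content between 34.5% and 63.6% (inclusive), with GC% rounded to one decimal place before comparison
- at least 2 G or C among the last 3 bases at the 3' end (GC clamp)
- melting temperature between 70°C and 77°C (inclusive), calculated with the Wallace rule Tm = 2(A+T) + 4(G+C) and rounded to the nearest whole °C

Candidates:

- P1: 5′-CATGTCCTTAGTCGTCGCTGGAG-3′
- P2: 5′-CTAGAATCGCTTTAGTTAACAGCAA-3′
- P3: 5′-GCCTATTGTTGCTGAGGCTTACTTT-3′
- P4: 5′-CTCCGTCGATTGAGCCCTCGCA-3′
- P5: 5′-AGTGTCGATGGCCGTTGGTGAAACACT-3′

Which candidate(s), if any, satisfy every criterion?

P1 and P4.

P1 (23 nt, A=3 T=7 G=7 C=6): GC 13/23 = 56.5% ✓; 3' end GAG has 2 G/C ✓; Tm = 2·10 + 4·13 = 72°C ✓ — passes.
P2 (25 nt, A=9 T=7 G=4 C=5): GC 9/25 = 36.0% ✓; 3' end CAA has 1 G/C, need ≥2 ✗; Tm = 2·16 + 4·9 = 68°C, outside 70–77°C ✗ — fails.
P3 (25 nt, A=3 T=11 G=6 C=5): GC 11/25 = 44.0% ✓; 3' end TTT has 0 G/C, need ≥2 ✗; Tm = 2·14 + 4·11 = 72°C ✓ — fails.
P4 (22 nt, A=3 T=5 G=5 C=9): GC 14/22 = 63.6% ✓; 3' end GCA has 2 G/C ✓; Tm = 2·8 + 4·14 = 72°C ✓ — passes.
P5 (27 nt, A=6 T=7 G=9 C=5): GC 14/27 = 51.9% ✓; 3' end ACT has 1 G/C, need ≥2 ✗; Tm = 2·13 + 4·14 = 82°C, outside 70–77°C ✗ — fails.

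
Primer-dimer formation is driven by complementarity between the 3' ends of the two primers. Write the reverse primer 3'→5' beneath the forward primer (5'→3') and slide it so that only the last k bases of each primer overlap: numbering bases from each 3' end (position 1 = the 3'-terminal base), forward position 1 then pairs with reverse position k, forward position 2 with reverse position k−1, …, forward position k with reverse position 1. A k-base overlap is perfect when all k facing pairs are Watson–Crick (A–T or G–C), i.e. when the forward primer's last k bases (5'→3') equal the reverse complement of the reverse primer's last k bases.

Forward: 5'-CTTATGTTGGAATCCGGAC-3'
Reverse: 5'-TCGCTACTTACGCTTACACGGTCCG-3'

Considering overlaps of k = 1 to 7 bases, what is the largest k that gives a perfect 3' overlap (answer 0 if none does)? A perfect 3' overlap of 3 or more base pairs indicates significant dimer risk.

Longest perfect overlap: 5 complementary base pairs; significant dimer risk (threshold 3).

Last 7 bases (5'→3') — forward …TCCGGAC, reverse …CGGTCCG.
Reverse complement of the reverse primer's last 7 bases: CGGACCG; its first k bases are the reverse complement of the reverse primer's last k bases, so a perfect k-base overlap needs the forward primer's last k bases to equal them.
Comparing (forward last k vs required): k=1: C vs C ✓; k=2: AC vs CG ✗; k=3: GAC vs CGG ✗; k=4: GGAC vs CGGA ✗; k=5: CGGAC vs CGGAC ✓; k=6: CCGGAC vs CGGACC ✗; k=7: TCCGGAC vs CGGACCG ✗.
Perfect overlaps at k = 1, 5; the largest is 5.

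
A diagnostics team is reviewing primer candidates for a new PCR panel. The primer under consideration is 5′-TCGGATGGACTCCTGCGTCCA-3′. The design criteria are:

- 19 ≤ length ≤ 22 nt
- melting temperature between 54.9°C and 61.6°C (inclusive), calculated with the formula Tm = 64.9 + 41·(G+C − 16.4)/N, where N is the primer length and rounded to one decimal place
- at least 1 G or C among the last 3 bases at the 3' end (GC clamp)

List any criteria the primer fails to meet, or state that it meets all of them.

Base counts: A=3, T=5, G=6, C=7 (length 21).
length: length 21 ✓
Tm: Tm = 64.9 + 41·(13 − 16.4)/21 = 58.3°C ✓
GC clamp: 3' end CCA has 2 G/C ✓

Meets all criteria.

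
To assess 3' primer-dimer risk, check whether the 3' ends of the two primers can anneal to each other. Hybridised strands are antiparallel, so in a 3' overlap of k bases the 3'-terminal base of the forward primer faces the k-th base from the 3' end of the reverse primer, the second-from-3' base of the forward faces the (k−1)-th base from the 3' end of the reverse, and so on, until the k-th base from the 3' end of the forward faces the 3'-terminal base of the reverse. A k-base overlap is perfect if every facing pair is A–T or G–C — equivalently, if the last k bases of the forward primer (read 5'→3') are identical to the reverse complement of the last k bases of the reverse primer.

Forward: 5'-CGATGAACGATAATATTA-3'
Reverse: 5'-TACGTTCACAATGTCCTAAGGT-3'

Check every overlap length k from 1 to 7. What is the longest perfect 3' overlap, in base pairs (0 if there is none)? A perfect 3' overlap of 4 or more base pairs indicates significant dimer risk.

Longest perfect overlap: 1 complementary base pair; below the dimer-risk threshold (threshold 4).

Last 7 bases (5'→3') — forward …AATATTA, reverse …CTAAGGT.
Reverse complement of the reverse primer's last 7 bases: ACCTTAG; its first k bases are the reverse complement of the reverse primer's last k bases, so a perfect k-base overlap needs the forward primer's last k bases to equal them.
Comparing (forward last k vs required): k=1: A vs A ✓; k=2: TA vs AC ✗; k=3: TTA vs ACC ✗; k=4: ATTA vs ACCT ✗; k=5: TATTA vs ACCTT ✗; k=6: ATATTA vs ACCTTA ✗; k=7: AATATTA vs ACCTTAG ✗.
Only k = 1 is perfect, so the longest perfect 3' overlap is 1.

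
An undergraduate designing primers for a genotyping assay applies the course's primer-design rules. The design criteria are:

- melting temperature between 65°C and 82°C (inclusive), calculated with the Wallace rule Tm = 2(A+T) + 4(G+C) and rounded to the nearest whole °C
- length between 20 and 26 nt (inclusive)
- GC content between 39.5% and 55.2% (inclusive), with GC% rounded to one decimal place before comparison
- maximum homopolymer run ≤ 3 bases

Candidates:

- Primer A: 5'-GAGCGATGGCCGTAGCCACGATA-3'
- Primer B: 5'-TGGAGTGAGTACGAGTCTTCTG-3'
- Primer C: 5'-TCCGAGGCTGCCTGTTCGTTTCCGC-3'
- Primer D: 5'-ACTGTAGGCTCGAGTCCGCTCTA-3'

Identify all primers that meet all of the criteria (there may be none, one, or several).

Primer A (23 nt, A=6 T=3 G=8 C=6): Tm = 2·9 + 4·14 = 74°C ✓; length 23 ✓; GC 14/23 = 60.9%, outside 39.5–55.2% ✗; longest run = 2 ✓ — fails.
Primer B (22 nt, A=4 T=7 G=8 C=3): Tm = 2·11 + 4·11 = 66°C ✓; length 22 ✓; GC 11/22 = 50.0% ✓; longest run = 2 ✓ — passes.
Primer C (25 nt, A=1 T=8 G=7 C=9): Tm = 2·9 + 4·16 = 82°C ✓; length 25 ✓; GC 16/25 = 64.0%, outside 39.5–55.2% ✗; longest run = 3 ✓ — fails.
Primer D (23 nt, A=4 T=6 G=6 C=7): Tm = 2·10 + 4·13 = 72°C ✓; length 23 ✓; GC 13/23 = 56.5%, outside 39.5–55.2% ✗; longest run = 2 ✓ — fails.

Primer B only.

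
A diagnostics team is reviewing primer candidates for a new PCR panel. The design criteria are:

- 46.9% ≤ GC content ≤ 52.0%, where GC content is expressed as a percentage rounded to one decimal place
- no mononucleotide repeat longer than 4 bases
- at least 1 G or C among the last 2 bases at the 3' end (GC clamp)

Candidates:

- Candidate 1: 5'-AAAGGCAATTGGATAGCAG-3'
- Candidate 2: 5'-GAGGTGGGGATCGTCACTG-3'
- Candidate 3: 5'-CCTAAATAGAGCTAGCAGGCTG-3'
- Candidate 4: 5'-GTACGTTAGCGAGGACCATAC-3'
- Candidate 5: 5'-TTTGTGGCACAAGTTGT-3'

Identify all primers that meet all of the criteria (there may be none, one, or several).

Candidate 3 only.

Candidate 1 (19 nt, A=8 T=3 G=6 C=2): GC 8/19 = 42.1%, outside 46.9–52.0% ✗; longest run = 3 ✓; 3' end AG has 1 G/C ✓ — fails.
Candidate 2 (19 nt, A=3 T=4 G=9 C=3): GC 12/19 = 63.2%, outside 46.9–52.0% ✗; longest run = 4 ✓; 3' end TG has 1 G/C ✓ — fails.
Candidate 3 (22 nt, A=7 T=4 G=6 C=5): GC 11/22 = 50.0% ✓; longest run = 3 ✓; 3' end TG has 1 G/C ✓ — passes.
Candidate 4 (21 nt, A=6 T=4 G=6 C=5): GC 11/21 = 52.4%, outside 46.9–52.0% ✗; longest run = 2 ✓; 3' end AC has 1 G/C ✓ — fails.
Candidate 5 (17 nt, A=3 T=7 G=5 C=2): GC 7/17 = 41.2%, outside 46.9–52.0% ✗; longest run = 3 ✓; 3' end GT has 1 G/C ✓ — fails.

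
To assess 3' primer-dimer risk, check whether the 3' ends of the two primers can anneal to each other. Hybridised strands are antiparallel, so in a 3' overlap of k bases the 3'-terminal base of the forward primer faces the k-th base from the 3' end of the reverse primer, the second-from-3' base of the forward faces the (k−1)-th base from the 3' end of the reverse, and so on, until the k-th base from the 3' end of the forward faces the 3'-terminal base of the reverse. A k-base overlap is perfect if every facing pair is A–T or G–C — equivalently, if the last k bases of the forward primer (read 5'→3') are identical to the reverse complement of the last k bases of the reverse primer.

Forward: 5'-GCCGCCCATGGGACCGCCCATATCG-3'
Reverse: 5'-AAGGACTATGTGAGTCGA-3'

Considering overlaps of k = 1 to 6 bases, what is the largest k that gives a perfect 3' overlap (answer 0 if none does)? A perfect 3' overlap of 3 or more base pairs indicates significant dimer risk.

Longest perfect overlap: 3 complementary base pairs; significant dimer risk (threshold 3).

Last 6 bases (5'→3') — forward …ATATCG, reverse …AGTCGA.
Reverse complement of the reverse primer's last 6 bases: TCGACT; its first k bases are the reverse complement of the reverse primer's last k bases, so a perfect k-base overlap needs the forward primer's last k bases to equal them.
Comparing (forward last k vs required): k=1: G vs T ✗; k=2: CG vs TC ✗; k=3: TCG vs TCG ✓; k=4: ATCG vs TCGA ✗; k=5: TATCG vs TCGAC ✗; k=6: ATATCG vs TCGACT ✗.
Only k = 3 is perfect, so the longest perfect 3' overlap is 3.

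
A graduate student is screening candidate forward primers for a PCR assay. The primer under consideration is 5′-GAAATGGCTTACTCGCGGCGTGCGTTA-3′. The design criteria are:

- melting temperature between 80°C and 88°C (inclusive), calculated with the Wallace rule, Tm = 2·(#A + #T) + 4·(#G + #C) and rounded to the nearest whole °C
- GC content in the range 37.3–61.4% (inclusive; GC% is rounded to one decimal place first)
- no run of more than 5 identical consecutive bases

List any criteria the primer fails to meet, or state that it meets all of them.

Base counts: A=5, T=7, G=9, C=6 (length 27).
Tm: Tm = 2·12 + 4·15 = 84°C ✓
GC content: GC 15/27 = 55.6% ✓
homopolymer run: longest run = 3 ✓

Meets all criteria.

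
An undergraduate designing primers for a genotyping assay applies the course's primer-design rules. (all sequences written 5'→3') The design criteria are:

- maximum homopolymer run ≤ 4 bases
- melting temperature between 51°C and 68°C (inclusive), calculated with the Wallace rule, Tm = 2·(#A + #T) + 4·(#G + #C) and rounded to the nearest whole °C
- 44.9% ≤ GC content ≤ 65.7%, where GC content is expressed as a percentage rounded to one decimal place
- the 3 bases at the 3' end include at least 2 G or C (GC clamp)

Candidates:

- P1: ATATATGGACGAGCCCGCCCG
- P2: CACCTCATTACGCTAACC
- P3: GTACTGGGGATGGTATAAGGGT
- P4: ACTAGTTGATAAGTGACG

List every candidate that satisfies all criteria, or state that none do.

P1, P2 and P3.

P1 (21 nt, A=5 T=3 G=6 C=7): longest run = 3 ✓; Tm = 2·8 + 4·13 = 68°C ✓; GC 13/21 = 61.9% ✓; 3' end CCG has 3 G/C ✓ — passes.
P2 (18 nt, A=5 T=4 G=1 C=8): longest run = 2 ✓; Tm = 2·9 + 4·9 = 54°C ✓; GC 9/18 = 50.0% ✓; 3' end ACC has 2 G/C ✓ — passes.
P3 (22 nt, A=5 T=6 G=10 C=1): longest run = 4 ✓; Tm = 2·11 + 4·11 = 66°C ✓; GC 11/22 = 50.0% ✓; 3' end GGT has 2 G/C ✓ — passes.
P4 (18 nt, A=6 T=5 G=5 C=2): longest run = 2 ✓; Tm = 2·11 + 4·7 = 50°C, outside 51–68°C ✗; GC 7/18 = 38.9%, outside 44.9–65.7% ✗; 3' end ACG has 2 G/C ✓ — fails.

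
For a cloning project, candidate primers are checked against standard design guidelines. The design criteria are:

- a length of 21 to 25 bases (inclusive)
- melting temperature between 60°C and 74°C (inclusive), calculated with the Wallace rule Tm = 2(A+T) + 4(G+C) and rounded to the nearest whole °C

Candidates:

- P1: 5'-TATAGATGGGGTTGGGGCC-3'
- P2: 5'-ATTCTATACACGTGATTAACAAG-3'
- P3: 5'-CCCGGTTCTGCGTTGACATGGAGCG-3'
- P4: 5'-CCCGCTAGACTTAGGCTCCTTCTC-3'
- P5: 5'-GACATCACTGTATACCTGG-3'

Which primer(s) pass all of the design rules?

P1 (19 nt, A=3 T=5 G=9 C=2): length 19, outside 21–25 ✗; Tm = 2·8 + 4·11 = 60°C ✓ — fails.
P2 (23 nt, A=9 T=7 G=3 C=4): length 23 ✓; Tm = 2·16 + 4·7 = 60°C ✓ — passes.
P3 (25 nt, A=3 T=6 G=9 C=7): length 25 ✓; Tm = 2·9 + 4·16 = 82°C, outside 60–74°C ✗ — fails.
P4 (24 nt, A=3 T=7 G=4 C=10): length 24 ✓; Tm = 2·10 + 4·14 = 76°C, outside 60–74°C ✗ — fails.
P5 (19 nt, A=5 T=5 G=4 C=5): length 19, outside 21–25 ✗; Tm = 2·10 + 4·9 = 56°C, outside 60–74°C ✗ — fails.

P2 only.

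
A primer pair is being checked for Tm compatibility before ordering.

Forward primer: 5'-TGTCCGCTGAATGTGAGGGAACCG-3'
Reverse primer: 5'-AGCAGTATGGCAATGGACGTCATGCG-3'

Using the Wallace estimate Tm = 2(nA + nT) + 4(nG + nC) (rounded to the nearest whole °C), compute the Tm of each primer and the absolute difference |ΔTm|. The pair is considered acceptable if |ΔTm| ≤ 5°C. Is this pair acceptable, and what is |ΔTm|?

|ΔTm| = 4°C; the pair is acceptable.

Forward: A=5 T=5 G=9 C=5 → Tm = 2·10 + 4·14 = 76°C.
Reverse: A=7 T=5 G=9 C=5 → Tm = 2·12 + 4·14 = 80°C.
|ΔTm| = |76 − 80| = 4°C, ≤ 5°C.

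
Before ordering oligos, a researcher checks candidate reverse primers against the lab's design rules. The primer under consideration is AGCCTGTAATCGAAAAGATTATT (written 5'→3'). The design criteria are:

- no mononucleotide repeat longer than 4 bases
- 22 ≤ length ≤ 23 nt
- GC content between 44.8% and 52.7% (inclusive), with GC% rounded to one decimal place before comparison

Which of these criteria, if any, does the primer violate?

Fails: GC content.

Base counts: A=9, T=7, G=4, C=3 (length 23).
homopolymer run: longest run = 4 ✓
length: length 23 ✓
GC content: GC 7/23 = 30.4%, outside 44.8–52.7% ✗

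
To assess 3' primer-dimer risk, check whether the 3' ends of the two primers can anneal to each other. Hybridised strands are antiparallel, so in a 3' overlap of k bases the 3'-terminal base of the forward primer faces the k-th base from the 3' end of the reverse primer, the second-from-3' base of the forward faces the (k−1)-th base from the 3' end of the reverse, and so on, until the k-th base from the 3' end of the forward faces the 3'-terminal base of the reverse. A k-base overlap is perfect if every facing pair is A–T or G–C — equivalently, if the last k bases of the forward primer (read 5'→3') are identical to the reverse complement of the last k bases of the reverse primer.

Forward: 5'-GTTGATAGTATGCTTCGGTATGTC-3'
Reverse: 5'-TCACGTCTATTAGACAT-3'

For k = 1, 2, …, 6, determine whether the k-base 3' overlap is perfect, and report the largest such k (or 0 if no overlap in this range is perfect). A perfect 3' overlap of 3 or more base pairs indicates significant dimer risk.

Last 6 bases (5'→3') — forward …TATGTC, reverse …AGACAT.
Reverse complement of the reverse primer's last 6 bases: ATGTCT; its first k bases are the reverse complement of the reverse primer's last k bases, so a perfect k-base overlap needs the forward primer's last k bases to equal them.
Comparing (forward last k vs required): k=1: C vs A ✗; k=2: TC vs AT ✗; k=3: GTC vs ATG ✗; k=4: TGTC vs ATGT ✗; k=5: ATGTC vs ATGTC ✓; k=6: TATGTC vs ATGTCT ✗.
Only k = 5 is perfect, so the longest perfect 3' overlap is 5.

Longest perfect overlap: 5 complementary base pairs; significant dimer risk (threshold 3).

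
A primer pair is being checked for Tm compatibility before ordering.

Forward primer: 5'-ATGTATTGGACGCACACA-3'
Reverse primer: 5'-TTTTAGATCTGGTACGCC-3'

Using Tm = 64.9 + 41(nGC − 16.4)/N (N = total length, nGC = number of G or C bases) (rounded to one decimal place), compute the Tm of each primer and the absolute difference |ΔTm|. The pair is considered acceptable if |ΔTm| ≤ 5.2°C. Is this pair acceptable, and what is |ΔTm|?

|ΔTm| = 0.0°C; the pair is acceptable.

Forward: G+C = 8, N = 18 → Tm = 64.9 + 41·(8 − 16.4)/18 = 45.8°C.
Reverse: G+C = 8, N = 18 → Tm = 64.9 + 41·(8 − 16.4)/18 = 45.8°C.
|ΔTm| = |45.8 − 45.8| = 0.0°C, ≤ 5.2°C.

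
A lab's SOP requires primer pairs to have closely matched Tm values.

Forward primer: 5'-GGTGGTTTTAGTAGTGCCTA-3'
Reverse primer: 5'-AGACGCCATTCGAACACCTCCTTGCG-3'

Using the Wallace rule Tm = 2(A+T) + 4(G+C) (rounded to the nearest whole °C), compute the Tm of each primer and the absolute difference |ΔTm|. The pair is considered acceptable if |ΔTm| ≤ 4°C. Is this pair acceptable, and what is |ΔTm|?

|ΔTm| = 24°C; the pair is not acceptable.

Forward: A=3 T=8 G=7 C=2 → Tm = 2·11 + 4·9 = 58°C.
Reverse: A=6 T=5 G=5 C=10 → Tm = 2·11 + 4·15 = 82°C.
|ΔTm| = |58 − 82| = 24°C, > 4°C.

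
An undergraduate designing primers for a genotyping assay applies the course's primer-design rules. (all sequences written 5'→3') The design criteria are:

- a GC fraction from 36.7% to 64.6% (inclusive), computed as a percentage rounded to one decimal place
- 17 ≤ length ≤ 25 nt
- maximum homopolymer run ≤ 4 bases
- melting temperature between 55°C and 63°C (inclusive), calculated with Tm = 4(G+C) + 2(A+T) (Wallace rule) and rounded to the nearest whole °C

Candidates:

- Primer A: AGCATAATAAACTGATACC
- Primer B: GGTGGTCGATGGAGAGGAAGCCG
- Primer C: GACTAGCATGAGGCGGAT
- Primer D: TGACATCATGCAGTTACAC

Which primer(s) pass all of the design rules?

Primer A (19 nt, A=9 T=4 G=2 C=4): GC 6/19 = 31.6%, outside 36.7–64.6% ✗; length 19 ✓; longest run = 3 ✓; Tm = 2·13 + 4·6 = 50°C, outside 55–63°C ✗ — fails.
Primer B (23 nt, A=5 T=3 G=12 C=3): GC 15/23 = 65.2%, outside 36.7–64.6% ✗; length 23 ✓; longest run = 2 ✓; Tm = 2·8 + 4·15 = 76°C, outside 55–63°C ✗ — fails.
Primer C (18 nt, A=5 T=3 G=7 C=3): GC 10/18 = 55.6% ✓; length 18 ✓; longest run = 2 ✓; Tm = 2·8 + 4·10 = 56°C ✓ — passes.
Primer D (19 nt, A=6 T=5 G=3 C=5): GC 8/19 = 42.1% ✓; length 19 ✓; longest run = 2 ✓; Tm = 2·11 + 4·8 = 54°C, outside 55–63°C ✗ — fails.

Primer C only.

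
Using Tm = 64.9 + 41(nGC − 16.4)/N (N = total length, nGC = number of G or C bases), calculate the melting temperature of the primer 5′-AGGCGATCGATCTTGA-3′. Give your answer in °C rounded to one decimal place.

43.4°C

Base counts: A=4, T=4, G=5, C=3; G+C = 8, N = 16.
Tm = 64.9 + 41·(8 − 16.4)/16 = 64.9 + -344.40/16 = 43.4°C.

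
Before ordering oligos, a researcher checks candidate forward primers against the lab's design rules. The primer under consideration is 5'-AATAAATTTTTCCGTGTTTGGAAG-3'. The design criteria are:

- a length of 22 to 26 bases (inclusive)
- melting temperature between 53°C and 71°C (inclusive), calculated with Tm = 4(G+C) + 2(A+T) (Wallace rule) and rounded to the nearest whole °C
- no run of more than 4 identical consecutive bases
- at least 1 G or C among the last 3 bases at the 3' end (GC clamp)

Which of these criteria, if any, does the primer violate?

Fails: homopolymer run.

Base counts: A=7, T=10, G=5, C=2 (length 24).
length: length 24 ✓
Tm: Tm = 2·17 + 4·7 = 62°C ✓
homopolymer run: longest run = 5, exceeds 4 ✗
GC clamp: 3' end AAG has 1 G/C ✓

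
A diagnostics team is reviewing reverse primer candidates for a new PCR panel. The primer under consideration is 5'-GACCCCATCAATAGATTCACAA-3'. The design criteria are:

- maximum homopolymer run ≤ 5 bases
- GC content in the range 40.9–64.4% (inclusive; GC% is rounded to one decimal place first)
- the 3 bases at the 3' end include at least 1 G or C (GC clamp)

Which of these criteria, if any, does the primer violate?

Base counts: A=9, T=4, G=2, C=7 (length 22).
homopolymer run: longest run = 4 ✓
GC content: GC 9/22 = 40.9% ✓
GC clamp: 3' end CAA has 1 G/C ✓

Meets all criteria.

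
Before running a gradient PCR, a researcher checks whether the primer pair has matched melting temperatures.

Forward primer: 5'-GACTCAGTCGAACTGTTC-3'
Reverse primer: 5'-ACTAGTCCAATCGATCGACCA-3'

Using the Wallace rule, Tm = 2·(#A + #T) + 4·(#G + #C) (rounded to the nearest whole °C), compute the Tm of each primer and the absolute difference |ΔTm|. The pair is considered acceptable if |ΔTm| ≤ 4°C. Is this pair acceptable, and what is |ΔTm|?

Forward: A=4 T=5 G=4 C=5 → Tm = 2·9 + 4·9 = 54°C.
Reverse: A=7 T=4 G=3 C=7 → Tm = 2·11 + 4·10 = 62°C.
|ΔTm| = |54 − 62| = 8°C, > 4°C.

|ΔTm| = 8°C; the pair is not acceptable.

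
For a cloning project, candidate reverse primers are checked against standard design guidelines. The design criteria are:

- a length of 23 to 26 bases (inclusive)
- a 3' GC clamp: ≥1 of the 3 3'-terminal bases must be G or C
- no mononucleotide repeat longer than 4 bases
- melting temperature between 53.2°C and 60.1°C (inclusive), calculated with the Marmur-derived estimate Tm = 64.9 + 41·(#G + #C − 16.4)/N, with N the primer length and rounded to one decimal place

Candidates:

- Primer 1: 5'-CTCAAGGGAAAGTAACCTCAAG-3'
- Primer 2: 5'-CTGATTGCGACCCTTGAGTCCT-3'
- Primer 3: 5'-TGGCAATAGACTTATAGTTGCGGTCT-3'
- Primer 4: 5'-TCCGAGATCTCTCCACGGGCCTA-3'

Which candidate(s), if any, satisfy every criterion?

Primer 1 (22 nt, A=9 T=3 G=5 C=5): length 22, outside 23–26 ✗; 3' end AAG has 1 G/C ✓; longest run = 3 ✓; Tm = 64.9 + 41·(10 − 16.4)/22 = 53.0°C, outside 53.2–60.1°C ✗ — fails.
Primer 2 (22 nt, A=3 T=7 G=5 C=7): length 22, outside 23–26 ✗; 3' end CCT has 2 G/C ✓; longest run = 3 ✓; Tm = 64.9 + 41·(12 − 16.4)/22 = 56.7°C ✓ — fails.
Primer 3 (26 nt, A=6 T=9 G=7 C=4): length 26 ✓; 3' end TCT has 1 G/C ✓; longest run = 2 ✓; Tm = 64.9 + 41·(11 − 16.4)/26 = 56.4°C ✓ — passes.
Primer 4 (23 nt, A=4 T=5 G=5 C=9): length 23 ✓; 3' end CTA has 1 G/C ✓; longest run = 3 ✓; Tm = 64.9 + 41·(14 − 16.4)/23 = 60.6°C, outside 53.2–60.1°C ✗ — fails.

Primer 3 only.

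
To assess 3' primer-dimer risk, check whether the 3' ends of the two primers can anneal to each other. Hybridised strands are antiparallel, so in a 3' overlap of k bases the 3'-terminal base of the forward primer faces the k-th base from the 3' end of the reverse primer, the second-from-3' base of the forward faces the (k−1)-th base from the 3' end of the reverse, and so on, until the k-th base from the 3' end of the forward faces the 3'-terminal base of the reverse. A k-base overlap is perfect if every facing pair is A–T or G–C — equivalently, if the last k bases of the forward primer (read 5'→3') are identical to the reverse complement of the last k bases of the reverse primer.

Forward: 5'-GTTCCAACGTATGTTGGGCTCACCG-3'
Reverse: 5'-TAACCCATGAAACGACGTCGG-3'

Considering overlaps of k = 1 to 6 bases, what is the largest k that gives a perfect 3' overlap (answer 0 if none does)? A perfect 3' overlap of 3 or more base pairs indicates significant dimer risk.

Last 6 bases (5'→3') — forward …TCACCG, reverse …CGTCGG.
Reverse complement of the reverse primer's last 6 bases: CCGACG; its first k bases are the reverse complement of the reverse primer's last k bases, so a perfect k-base overlap needs the forward primer's last k bases to equal them.
Comparing (forward last k vs required): k=1: G vs C ✗; k=2: CG vs CC ✗; k=3: CCG vs CCG ✓; k=4: ACCG vs CCGA ✗; k=5: CACCG vs CCGAC ✗; k=6: TCACCG vs CCGACG ✗.
Only k = 3 is perfect, so the longest perfect 3' overlap is 3.

Longest perfect overlap: 3 complementary base pairs; significant dimer risk (threshold 3).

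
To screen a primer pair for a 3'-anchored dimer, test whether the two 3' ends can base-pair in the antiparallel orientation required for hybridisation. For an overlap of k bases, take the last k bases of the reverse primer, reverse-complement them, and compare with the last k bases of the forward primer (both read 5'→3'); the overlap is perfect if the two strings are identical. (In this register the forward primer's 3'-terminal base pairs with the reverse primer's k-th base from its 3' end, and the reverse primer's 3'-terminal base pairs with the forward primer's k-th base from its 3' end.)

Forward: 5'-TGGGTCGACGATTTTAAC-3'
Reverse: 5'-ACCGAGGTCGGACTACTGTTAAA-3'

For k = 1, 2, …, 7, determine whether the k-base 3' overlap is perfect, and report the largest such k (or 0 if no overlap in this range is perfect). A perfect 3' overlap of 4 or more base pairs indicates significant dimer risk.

Longest perfect overlap: 6 complementary base pairs; significant dimer risk (threshold 4).

Last 7 bases (5'→3') — forward …TTTTAAC, reverse …TGTTAAA.
Reverse complement of the reverse primer's last 7 bases: TTTAACA; its first k bases are the reverse complement of the reverse primer's last k bases, so a perfect k-base overlap needs the forward primer's last k bases to equal them.
Comparing (forward last k vs required): k=1: C vs T ✗; k=2: AC vs TT ✗; k=3: AAC vs TTT ✗; k=4: TAAC vs TTTA ✗; k=5: TTAAC vs TTTAA ✗; k=6: TTTAAC vs TTTAAC ✓; k=7: TTTTAAC vs TTTAACA ✗.
Only k = 6 is perfect, so the longest perfect 3' overlap is 6.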